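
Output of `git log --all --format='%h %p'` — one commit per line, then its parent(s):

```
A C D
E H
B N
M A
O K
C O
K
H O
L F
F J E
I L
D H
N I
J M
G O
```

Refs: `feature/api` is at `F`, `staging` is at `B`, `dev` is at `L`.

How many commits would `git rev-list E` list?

4

Walking parent pointers from E: reachable set = {E, H, K, O}.
That is 4 commits.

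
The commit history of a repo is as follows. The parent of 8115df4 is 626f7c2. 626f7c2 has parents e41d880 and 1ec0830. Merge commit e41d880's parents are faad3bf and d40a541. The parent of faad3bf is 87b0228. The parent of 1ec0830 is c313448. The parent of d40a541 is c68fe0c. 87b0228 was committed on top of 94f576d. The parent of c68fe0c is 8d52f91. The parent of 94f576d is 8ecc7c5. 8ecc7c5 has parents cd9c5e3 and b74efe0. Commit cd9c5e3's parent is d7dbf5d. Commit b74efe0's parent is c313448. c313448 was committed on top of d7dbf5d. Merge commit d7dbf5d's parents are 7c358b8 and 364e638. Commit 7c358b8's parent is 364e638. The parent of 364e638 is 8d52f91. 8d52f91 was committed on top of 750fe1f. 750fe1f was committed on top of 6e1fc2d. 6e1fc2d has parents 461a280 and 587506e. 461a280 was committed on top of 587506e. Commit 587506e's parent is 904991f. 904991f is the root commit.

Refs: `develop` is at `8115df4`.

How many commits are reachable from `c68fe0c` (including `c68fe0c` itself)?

Walking parent pointers from c68fe0c: reachable set = {461a280, 587506e, 6e1fc2d, 750fe1f, 8d52f91, 904991f, c68fe0c}.
That is 7 commits.

7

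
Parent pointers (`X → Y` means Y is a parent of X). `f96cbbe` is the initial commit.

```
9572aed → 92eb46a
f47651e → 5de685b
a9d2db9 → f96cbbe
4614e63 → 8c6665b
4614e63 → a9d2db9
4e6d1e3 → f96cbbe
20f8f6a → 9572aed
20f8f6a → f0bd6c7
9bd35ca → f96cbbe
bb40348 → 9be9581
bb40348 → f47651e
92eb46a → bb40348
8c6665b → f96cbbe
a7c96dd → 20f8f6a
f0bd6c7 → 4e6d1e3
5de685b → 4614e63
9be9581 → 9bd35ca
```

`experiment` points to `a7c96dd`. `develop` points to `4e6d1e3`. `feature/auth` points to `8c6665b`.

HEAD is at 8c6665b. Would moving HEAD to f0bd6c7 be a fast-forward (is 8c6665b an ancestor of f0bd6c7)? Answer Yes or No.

A fast-forward from 8c6665b to f0bd6c7 is possible iff 8c6665b is an ancestor of f0bd6c7.
Ancestors of f0bd6c7: {4e6d1e3, f0bd6c7, f96cbbe}.
8c6665b is not among them, so fast-forward is not possible.

No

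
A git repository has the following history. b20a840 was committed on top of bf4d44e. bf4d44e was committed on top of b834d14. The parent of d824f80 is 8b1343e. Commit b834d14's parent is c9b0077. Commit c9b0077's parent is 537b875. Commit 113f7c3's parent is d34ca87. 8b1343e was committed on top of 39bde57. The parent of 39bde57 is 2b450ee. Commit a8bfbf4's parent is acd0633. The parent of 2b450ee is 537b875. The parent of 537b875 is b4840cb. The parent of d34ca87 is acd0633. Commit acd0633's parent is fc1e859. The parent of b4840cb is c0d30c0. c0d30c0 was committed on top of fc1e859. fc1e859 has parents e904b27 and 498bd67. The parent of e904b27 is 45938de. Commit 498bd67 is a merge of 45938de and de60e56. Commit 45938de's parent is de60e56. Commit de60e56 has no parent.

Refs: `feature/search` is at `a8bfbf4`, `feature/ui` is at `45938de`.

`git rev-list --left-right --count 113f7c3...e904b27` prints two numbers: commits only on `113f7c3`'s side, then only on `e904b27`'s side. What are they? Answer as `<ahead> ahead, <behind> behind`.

5 ahead, 0 behind

Reachable from 113f7c3: {113f7c3, 45938de, 498bd67, acd0633, d34ca87, de60e56, e904b27, fc1e859}.
Reachable from e904b27: {45938de, de60e56, e904b27}.
Only in 113f7c3's history (ahead): {113f7c3, 498bd67, acd0633, d34ca87, fc1e859} — 5.
Only in e904b27's history (behind): {} — 0.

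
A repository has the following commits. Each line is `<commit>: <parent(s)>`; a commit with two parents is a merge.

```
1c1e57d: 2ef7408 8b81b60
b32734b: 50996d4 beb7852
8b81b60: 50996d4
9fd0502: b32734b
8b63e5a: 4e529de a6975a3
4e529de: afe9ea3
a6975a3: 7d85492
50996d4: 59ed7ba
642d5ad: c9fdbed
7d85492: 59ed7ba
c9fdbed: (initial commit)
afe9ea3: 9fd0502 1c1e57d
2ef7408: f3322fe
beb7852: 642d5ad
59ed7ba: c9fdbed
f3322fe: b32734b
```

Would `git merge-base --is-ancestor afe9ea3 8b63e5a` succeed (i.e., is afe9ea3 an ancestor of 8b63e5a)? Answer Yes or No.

Yes

Ancestors of 8b63e5a (commits reachable by following parents): {1c1e57d, 2ef7408, 4e529de, 50996d4, 59ed7ba, 642d5ad, 7d85492, 8b63e5a, 8b81b60, 9fd0502, a6975a3, afe9ea3, b32734b, beb7852, c9fdbed, f3322fe}.
afe9ea3 is in that set, so it is an ancestor of 8b63e5a.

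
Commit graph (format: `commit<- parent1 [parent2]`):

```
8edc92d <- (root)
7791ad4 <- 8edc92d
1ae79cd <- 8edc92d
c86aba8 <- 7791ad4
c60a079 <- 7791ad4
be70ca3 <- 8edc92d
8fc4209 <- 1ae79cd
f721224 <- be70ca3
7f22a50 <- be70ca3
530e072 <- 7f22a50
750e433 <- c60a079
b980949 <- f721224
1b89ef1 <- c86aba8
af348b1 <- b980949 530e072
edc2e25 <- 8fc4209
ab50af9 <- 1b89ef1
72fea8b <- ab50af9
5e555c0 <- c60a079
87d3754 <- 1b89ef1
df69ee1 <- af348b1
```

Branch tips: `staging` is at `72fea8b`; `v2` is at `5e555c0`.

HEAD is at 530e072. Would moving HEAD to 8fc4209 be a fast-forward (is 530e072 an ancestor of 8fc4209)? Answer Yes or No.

A fast-forward from 530e072 to 8fc4209 is possible iff 530e072 is an ancestor of 8fc4209.
Ancestors of 8fc4209: {1ae79cd, 8edc92d, 8fc4209}.
530e072 is not among them, so fast-forward is not possible.

No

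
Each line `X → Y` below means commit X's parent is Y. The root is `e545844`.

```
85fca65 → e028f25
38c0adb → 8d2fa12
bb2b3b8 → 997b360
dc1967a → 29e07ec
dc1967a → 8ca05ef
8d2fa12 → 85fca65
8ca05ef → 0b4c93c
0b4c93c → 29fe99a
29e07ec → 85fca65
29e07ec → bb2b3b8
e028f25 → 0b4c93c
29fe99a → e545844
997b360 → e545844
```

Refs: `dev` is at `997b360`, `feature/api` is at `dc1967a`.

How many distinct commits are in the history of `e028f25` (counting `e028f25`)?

4

Walking parent pointers from e028f25: reachable set = {0b4c93c, 29fe99a, e028f25, e545844}.
That is 4 commits.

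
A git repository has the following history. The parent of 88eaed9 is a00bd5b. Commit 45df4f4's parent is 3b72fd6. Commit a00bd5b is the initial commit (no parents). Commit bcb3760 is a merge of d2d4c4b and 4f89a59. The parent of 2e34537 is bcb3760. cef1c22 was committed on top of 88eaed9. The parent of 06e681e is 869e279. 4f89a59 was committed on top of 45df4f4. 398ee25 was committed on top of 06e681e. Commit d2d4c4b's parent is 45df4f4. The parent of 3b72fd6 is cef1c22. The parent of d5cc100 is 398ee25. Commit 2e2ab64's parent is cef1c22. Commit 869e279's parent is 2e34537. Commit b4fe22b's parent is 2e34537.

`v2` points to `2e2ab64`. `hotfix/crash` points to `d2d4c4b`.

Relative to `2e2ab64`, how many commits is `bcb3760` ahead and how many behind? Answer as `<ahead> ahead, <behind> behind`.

5 ahead, 1 behind

Reachable from bcb3760: {3b72fd6, 45df4f4, 4f89a59, 88eaed9, a00bd5b, bcb3760, cef1c22, d2d4c4b}.
Reachable from 2e2ab64: {2e2ab64, 88eaed9, a00bd5b, cef1c22}.
Only in bcb3760's history (ahead): {3b72fd6, 45df4f4, 4f89a59, bcb3760, d2d4c4b} — 5.
Only in 2e2ab64's history (behind): {2e2ab64} — 1.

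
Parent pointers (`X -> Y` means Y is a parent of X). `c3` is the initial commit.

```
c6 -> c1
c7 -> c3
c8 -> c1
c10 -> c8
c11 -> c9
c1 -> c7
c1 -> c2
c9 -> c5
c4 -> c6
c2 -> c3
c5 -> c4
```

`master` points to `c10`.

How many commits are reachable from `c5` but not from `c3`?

Reachable from c5: {c1, c2, c3, c4, c5, c6, c7}.
Reachable from c3: {c3}.
In c5's history but not c3's: {c1, c2, c4, c5, c6, c7} — 6 commits.

6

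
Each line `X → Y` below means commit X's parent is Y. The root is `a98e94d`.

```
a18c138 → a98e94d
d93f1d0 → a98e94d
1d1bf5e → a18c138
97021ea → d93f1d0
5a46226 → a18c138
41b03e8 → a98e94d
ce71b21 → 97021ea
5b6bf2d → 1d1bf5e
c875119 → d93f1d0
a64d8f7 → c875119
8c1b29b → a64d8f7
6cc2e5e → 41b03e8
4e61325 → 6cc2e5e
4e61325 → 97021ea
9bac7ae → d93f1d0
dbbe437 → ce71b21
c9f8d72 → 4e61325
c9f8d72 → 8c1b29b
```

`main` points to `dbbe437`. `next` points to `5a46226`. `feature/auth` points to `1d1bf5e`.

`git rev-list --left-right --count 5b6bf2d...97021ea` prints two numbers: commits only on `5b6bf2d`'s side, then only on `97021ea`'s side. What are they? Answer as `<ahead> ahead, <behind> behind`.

Reachable from 5b6bf2d: {1d1bf5e, 5b6bf2d, a18c138, a98e94d}.
Reachable from 97021ea: {97021ea, a98e94d, d93f1d0}.
Only in 5b6bf2d's history (ahead): {1d1bf5e, 5b6bf2d, a18c138} — 3.
Only in 97021ea's history (behind): {97021ea, d93f1d0} — 2.

3 ahead, 2 behind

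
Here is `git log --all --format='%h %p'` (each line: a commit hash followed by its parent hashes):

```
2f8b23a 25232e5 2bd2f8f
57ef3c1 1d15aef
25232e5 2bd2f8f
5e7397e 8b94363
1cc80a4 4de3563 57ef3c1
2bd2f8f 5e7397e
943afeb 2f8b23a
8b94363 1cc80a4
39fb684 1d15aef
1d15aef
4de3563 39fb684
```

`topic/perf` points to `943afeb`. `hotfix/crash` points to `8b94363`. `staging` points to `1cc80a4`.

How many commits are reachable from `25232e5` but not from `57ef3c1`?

7

Reachable from 25232e5: {1cc80a4, 1d15aef, 25232e5, 2bd2f8f, 39fb684, 4de3563, 57ef3c1, 5e7397e, 8b94363}.
Reachable from 57ef3c1: {1d15aef, 57ef3c1}.
In 25232e5's history but not 57ef3c1's: {1cc80a4, 25232e5, 2bd2f8f, 39fb684, 4de3563, 5e7397e, 8b94363} — 7 commits.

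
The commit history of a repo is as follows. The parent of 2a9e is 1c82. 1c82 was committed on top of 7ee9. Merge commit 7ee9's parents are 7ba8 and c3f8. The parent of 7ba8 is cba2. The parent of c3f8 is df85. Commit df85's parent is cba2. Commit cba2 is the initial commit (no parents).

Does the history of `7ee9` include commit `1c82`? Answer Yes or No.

No

Ancestors of 7ee9: {7ba8, 7ee9, c3f8, cba2, df85}.
1c82 is not in that set, so it is not an ancestor of 7ee9.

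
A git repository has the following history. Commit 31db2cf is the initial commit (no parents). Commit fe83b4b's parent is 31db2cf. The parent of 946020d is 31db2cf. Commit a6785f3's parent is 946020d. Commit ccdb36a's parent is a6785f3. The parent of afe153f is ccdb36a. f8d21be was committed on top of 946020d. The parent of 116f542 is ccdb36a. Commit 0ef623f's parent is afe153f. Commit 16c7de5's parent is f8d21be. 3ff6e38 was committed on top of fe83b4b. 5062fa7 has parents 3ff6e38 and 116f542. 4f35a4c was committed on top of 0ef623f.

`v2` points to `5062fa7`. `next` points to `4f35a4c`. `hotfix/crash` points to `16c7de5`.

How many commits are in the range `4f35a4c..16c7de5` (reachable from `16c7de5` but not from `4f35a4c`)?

Reachable from 16c7de5: {16c7de5, 31db2cf, 946020d, f8d21be}.
Reachable from 4f35a4c: {0ef623f, 31db2cf, 4f35a4c, 946020d, a6785f3, afe153f, ccdb36a}.
In 16c7de5's history but not 4f35a4c's: {16c7de5, f8d21be} — 2 commits.

2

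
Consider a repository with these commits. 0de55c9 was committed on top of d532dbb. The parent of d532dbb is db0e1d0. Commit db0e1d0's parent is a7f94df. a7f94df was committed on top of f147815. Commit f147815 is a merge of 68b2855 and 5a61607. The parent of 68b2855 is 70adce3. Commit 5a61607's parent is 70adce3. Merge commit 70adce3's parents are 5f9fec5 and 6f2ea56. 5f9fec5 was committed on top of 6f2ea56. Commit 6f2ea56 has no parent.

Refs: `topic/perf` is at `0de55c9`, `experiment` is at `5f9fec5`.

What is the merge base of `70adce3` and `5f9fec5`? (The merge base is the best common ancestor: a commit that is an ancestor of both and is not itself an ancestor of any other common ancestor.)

5f9fec5

Ancestors of 70adce3: {5f9fec5, 6f2ea56, 70adce3}.
Ancestors of 5f9fec5: {5f9fec5, 6f2ea56}.
Common ancestors: {5f9fec5, 6f2ea56}.
Among these, 5f9fec5 is not an ancestor of any other common ancestor — it is the merge base.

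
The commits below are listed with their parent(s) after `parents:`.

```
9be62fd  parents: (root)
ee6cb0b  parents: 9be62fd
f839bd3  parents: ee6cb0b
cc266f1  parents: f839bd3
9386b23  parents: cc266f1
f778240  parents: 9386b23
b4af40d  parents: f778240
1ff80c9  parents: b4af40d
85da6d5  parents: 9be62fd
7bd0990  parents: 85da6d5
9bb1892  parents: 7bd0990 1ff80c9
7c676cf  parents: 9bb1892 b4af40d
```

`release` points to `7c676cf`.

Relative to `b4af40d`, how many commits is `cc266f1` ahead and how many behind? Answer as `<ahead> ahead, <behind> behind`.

0 ahead, 3 behind

Reachable from cc266f1: {9be62fd, cc266f1, ee6cb0b, f839bd3}.
Reachable from b4af40d: {9386b23, 9be62fd, b4af40d, cc266f1, ee6cb0b, f778240, f839bd3}.
Only in cc266f1's history (ahead): {} — 0.
Only in b4af40d's history (behind): {9386b23, b4af40d, f778240} — 3.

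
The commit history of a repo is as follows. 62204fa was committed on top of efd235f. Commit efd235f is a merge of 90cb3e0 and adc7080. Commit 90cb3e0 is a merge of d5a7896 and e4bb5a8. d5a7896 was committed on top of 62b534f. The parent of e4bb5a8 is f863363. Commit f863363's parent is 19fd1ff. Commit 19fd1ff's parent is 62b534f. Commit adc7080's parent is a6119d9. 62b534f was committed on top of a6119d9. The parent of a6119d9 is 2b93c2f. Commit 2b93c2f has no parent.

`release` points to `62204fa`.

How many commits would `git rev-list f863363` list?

5

Walking parent pointers from f863363: reachable set = {19fd1ff, 2b93c2f, 62b534f, a6119d9, f863363}.
That is 5 commits.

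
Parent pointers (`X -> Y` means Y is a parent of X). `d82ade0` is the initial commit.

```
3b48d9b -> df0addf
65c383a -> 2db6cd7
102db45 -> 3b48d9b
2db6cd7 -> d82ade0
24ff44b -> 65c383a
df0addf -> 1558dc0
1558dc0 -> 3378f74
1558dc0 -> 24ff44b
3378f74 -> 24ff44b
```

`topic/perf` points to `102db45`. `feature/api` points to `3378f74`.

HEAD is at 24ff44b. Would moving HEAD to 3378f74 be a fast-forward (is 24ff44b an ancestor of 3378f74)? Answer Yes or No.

Yes

A fast-forward from 24ff44b to 3378f74 is possible iff 24ff44b is an ancestor of 3378f74.
Ancestors of 3378f74: {24ff44b, 2db6cd7, 3378f74, 65c383a, d82ade0}.
24ff44b is among them, so fast-forward is possible.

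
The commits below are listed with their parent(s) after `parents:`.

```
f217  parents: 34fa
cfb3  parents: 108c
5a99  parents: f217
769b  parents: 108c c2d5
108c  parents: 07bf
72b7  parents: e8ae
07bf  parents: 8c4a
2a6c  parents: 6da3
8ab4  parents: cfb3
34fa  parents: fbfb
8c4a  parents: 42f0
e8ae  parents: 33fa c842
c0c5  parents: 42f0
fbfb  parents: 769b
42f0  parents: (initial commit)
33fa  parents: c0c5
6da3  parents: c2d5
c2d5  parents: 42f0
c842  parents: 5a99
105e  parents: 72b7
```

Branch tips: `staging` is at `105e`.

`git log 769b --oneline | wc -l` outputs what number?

6

Walking parent pointers from 769b: reachable set = {07bf, 108c, 42f0, 769b, 8c4a, c2d5}.
That is 6 commits.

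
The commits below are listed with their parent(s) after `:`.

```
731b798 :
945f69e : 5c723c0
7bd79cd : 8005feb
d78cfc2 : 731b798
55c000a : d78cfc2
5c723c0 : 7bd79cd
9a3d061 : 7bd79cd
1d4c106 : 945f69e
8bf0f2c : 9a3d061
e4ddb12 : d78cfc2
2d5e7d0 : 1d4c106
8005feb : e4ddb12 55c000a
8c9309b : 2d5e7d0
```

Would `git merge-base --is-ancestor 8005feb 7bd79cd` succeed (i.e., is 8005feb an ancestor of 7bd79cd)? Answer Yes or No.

Ancestors of 7bd79cd (commits reachable by following parents): {55c000a, 731b798, 7bd79cd, 8005feb, d78cfc2, e4ddb12}.
8005feb is in that set, so it is an ancestor of 7bd79cd.

Yes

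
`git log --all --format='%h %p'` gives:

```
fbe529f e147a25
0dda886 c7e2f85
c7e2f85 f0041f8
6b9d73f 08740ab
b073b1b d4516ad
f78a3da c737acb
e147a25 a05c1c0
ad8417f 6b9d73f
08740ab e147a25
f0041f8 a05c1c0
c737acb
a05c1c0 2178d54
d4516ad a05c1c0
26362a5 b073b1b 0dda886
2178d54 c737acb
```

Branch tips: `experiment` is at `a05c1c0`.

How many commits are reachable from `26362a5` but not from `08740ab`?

6

Reachable from 26362a5: {0dda886, 2178d54, 26362a5, a05c1c0, b073b1b, c737acb, c7e2f85, d4516ad, f0041f8}.
Reachable from 08740ab: {08740ab, 2178d54, a05c1c0, c737acb, e147a25}.
In 26362a5's history but not 08740ab's: {0dda886, 26362a5, b073b1b, c7e2f85, d4516ad, f0041f8} — 6 commits.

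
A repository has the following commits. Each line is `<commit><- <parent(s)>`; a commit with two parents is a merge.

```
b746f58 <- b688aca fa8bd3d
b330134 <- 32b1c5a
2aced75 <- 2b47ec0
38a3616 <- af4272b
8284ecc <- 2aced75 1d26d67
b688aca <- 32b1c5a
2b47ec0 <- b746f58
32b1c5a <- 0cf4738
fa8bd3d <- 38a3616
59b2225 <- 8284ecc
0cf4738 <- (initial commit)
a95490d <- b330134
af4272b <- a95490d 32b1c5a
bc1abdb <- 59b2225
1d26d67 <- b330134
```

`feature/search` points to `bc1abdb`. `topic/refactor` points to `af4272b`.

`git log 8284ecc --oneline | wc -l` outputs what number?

13

Walking parent pointers from 8284ecc: reachable set = {0cf4738, 1d26d67, 2aced75, 2b47ec0, 32b1c5a, 38a3616, 8284ecc, a95490d, af4272b, b330134, b688aca, b746f58, fa8bd3d}.
That is 13 commits.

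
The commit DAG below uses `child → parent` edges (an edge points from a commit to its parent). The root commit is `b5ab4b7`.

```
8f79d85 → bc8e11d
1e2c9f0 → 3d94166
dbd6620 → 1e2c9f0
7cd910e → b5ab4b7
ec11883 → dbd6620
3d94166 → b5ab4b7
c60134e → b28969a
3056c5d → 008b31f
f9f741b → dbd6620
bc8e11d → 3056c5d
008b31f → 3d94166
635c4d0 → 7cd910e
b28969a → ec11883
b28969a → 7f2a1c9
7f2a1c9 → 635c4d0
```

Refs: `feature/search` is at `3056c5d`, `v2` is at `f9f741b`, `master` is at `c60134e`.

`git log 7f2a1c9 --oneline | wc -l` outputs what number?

Walking parent pointers from 7f2a1c9: reachable set = {635c4d0, 7cd910e, 7f2a1c9, b5ab4b7}.
That is 4 commits.

4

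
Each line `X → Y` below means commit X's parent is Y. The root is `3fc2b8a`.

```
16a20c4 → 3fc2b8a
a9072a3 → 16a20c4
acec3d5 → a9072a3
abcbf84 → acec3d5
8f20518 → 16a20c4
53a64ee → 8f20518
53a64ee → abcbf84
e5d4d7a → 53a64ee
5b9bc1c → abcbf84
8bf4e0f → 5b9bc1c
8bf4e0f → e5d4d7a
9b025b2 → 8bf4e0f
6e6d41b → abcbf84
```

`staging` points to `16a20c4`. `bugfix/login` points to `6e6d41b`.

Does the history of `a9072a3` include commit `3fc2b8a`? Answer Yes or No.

Ancestors of a9072a3 (commits reachable by following parents): {16a20c4, 3fc2b8a, a9072a3}.
3fc2b8a is in that set, so it is an ancestor of a9072a3.

Yes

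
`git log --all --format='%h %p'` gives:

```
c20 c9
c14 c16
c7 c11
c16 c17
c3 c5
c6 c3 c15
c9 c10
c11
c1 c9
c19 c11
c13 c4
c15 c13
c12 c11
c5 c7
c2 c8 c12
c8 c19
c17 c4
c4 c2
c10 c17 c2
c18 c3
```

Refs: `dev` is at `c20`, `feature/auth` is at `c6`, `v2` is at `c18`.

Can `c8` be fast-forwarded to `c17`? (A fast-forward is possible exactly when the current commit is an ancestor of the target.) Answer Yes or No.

A fast-forward from c8 to c17 is possible iff c8 is an ancestor of c17.
Ancestors of c17: {c11, c12, c17, c19, c2, c4, c8}.
c8 is among them, so fast-forward is possible.

Yes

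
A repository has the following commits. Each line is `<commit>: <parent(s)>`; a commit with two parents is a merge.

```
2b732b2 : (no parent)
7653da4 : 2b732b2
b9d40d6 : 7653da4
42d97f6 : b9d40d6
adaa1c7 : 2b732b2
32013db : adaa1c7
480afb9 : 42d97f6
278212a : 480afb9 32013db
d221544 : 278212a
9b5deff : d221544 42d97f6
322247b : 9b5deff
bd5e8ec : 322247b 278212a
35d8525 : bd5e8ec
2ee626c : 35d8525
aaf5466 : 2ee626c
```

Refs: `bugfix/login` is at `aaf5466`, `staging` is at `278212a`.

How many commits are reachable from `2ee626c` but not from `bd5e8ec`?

Reachable from 2ee626c: {278212a, 2b732b2, 2ee626c, 32013db, 322247b, 35d8525, 42d97f6, 480afb9, 7653da4, 9b5deff, adaa1c7, b9d40d6, bd5e8ec, d221544}.
Reachable from bd5e8ec: {278212a, 2b732b2, 32013db, 322247b, 42d97f6, 480afb9, 7653da4, 9b5deff, adaa1c7, b9d40d6, bd5e8ec, d221544}.
In 2ee626c's history but not bd5e8ec's: {2ee626c, 35d8525} — 2 commits.

2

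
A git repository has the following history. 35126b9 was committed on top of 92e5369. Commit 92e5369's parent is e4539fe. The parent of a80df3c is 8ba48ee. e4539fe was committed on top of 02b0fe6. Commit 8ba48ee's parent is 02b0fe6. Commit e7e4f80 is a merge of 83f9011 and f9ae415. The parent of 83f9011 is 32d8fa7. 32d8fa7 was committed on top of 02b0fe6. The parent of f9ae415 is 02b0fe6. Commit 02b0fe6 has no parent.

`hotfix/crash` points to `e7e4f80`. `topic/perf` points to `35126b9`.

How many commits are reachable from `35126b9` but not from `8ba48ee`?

3

Reachable from 35126b9: {02b0fe6, 35126b9, 92e5369, e4539fe}.
Reachable from 8ba48ee: {02b0fe6, 8ba48ee}.
In 35126b9's history but not 8ba48ee's: {35126b9, 92e5369, e4539fe} — 3 commits.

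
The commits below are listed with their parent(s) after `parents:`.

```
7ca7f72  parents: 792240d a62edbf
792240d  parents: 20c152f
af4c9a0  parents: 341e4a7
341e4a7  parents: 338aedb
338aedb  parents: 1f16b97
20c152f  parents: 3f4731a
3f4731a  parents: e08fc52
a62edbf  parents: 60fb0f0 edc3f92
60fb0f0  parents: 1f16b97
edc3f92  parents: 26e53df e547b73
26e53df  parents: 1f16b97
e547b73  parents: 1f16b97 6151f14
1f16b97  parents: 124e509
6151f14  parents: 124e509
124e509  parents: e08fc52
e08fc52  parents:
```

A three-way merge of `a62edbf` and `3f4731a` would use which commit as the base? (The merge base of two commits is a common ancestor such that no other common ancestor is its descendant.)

e08fc52

Ancestors of a62edbf: {124e509, 1f16b97, 26e53df, 60fb0f0, 6151f14, a62edbf, e08fc52, e547b73, edc3f92}.
Ancestors of 3f4731a: {3f4731a, e08fc52}.
Common ancestors: {e08fc52}.
The only common ancestor is e08fc52, so it is the merge base.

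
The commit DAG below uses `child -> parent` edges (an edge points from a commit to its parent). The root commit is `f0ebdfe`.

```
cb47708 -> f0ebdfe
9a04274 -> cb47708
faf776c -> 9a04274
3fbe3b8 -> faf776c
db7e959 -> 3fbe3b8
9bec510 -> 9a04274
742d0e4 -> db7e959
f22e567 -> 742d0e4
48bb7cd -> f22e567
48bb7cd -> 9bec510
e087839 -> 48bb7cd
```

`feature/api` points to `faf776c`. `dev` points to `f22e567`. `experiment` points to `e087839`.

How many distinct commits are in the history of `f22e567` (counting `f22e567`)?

Walking parent pointers from f22e567: reachable set = {3fbe3b8, 742d0e4, 9a04274, cb47708, db7e959, f0ebdfe, f22e567, faf776c}.
That is 8 commits.

8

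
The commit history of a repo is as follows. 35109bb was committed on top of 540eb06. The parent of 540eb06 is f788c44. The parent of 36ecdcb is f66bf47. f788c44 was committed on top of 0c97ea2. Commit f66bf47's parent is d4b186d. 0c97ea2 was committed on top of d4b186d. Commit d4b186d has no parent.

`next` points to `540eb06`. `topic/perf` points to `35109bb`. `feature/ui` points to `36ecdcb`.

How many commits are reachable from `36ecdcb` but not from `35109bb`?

Reachable from 36ecdcb: {36ecdcb, d4b186d, f66bf47}.
Reachable from 35109bb: {0c97ea2, 35109bb, 540eb06, d4b186d, f788c44}.
In 36ecdcb's history but not 35109bb's: {36ecdcb, f66bf47} — 2 commits.

2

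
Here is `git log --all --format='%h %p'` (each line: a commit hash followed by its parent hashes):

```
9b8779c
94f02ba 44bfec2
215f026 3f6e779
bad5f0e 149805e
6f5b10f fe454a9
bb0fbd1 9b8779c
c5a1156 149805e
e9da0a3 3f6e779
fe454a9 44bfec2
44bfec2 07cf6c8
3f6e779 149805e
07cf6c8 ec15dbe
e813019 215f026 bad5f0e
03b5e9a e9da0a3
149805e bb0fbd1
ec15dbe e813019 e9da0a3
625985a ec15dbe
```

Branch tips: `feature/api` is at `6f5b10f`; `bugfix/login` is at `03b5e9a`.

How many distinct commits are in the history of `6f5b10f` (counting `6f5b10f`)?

13

Walking parent pointers from 6f5b10f: reachable set = {07cf6c8, 149805e, 215f026, 3f6e779, 44bfec2, 6f5b10f, 9b8779c, bad5f0e, bb0fbd1, e813019, e9da0a3, ec15dbe, fe454a9}.
That is 13 commits.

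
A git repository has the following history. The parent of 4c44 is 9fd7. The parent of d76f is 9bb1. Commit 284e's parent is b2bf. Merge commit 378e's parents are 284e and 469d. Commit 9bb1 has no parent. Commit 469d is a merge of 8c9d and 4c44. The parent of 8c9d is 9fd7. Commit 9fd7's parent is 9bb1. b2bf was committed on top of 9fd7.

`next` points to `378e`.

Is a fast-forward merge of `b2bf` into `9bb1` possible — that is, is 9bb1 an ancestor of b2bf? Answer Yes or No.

Yes

A fast-forward from 9bb1 to b2bf is possible iff 9bb1 is an ancestor of b2bf.
Ancestors of b2bf: {9bb1, 9fd7, b2bf}.
9bb1 is among them, so fast-forward is possible.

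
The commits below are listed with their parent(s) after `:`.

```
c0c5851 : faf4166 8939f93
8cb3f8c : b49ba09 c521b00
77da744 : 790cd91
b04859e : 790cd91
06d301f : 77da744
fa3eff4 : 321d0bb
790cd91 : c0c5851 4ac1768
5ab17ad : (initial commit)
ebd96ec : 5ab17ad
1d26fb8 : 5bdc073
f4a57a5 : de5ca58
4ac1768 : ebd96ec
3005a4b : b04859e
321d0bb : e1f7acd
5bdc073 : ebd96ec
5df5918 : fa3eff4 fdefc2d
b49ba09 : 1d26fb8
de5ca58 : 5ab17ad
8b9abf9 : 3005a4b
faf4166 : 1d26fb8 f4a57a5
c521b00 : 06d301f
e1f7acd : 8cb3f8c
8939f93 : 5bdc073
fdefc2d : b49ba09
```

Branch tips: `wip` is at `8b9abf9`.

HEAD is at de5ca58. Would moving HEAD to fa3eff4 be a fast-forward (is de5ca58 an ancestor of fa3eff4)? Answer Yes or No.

Yes

A fast-forward from de5ca58 to fa3eff4 is possible iff de5ca58 is an ancestor of fa3eff4.
Ancestors of fa3eff4: {06d301f, 1d26fb8, 321d0bb, 4ac1768, 5ab17ad, 5bdc073, 77da744, 790cd91, 8939f93, 8cb3f8c, b49ba09, c0c5851, c521b00, de5ca58, e1f7acd, ebd96ec, f4a57a5, fa3eff4, faf4166}.
de5ca58 is among them, so fast-forward is possible.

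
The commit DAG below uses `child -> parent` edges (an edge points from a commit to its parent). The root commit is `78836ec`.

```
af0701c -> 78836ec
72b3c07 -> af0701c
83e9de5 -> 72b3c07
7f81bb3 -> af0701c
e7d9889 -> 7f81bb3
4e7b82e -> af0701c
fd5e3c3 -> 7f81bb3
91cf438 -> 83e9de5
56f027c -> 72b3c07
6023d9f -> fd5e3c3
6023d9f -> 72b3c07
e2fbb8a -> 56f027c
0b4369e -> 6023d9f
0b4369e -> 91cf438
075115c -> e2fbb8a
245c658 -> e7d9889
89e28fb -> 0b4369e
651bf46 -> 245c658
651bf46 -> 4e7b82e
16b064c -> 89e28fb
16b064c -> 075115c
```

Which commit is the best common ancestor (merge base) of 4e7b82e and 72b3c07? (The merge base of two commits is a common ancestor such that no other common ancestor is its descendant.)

af0701c

Ancestors of 4e7b82e: {4e7b82e, 78836ec, af0701c}.
Ancestors of 72b3c07: {72b3c07, 78836ec, af0701c}.
Common ancestors: {78836ec, af0701c}.
Among these, af0701c is not an ancestor of any other common ancestor — it is the merge base.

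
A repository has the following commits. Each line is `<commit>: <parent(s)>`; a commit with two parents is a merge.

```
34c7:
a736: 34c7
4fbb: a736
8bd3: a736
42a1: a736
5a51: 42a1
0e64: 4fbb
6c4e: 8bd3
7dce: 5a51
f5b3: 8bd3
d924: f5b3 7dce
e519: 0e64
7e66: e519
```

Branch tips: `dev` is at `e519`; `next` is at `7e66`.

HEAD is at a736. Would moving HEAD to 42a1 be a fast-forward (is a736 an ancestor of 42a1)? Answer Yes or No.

Yes

A fast-forward from a736 to 42a1 is possible iff a736 is an ancestor of 42a1.
Ancestors of 42a1: {34c7, 42a1, a736}.
a736 is among them, so fast-forward is possible.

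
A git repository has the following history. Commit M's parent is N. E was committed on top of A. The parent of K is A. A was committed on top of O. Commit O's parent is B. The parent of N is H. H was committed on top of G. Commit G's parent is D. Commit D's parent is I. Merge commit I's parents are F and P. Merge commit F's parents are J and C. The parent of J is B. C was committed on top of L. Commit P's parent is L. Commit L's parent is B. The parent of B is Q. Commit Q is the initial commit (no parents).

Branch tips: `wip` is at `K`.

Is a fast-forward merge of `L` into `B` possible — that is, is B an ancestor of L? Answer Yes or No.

Yes

A fast-forward from B to L is possible iff B is an ancestor of L.
Ancestors of L: {B, L, Q}.
B is among them, so fast-forward is possible.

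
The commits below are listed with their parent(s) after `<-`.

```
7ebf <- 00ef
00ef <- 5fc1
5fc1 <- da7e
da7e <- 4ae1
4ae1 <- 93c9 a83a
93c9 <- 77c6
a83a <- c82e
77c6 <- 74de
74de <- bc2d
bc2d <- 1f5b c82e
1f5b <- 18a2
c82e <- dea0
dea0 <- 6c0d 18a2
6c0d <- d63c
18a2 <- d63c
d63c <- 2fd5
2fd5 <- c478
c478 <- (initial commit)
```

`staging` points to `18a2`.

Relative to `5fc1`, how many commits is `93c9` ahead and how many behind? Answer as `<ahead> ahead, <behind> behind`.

0 ahead, 4 behind

Reachable from 93c9: {18a2, 1f5b, 2fd5, 6c0d, 74de, 77c6, 93c9, bc2d, c478, c82e, d63c, dea0}.
Reachable from 5fc1: {18a2, 1f5b, 2fd5, 4ae1, 5fc1, 6c0d, 74de, 77c6, 93c9, a83a, bc2d, c478, c82e, d63c, da7e, dea0}.
Only in 93c9's history (ahead): {} — 0.
Only in 5fc1's history (behind): {4ae1, 5fc1, a83a, da7e} — 4.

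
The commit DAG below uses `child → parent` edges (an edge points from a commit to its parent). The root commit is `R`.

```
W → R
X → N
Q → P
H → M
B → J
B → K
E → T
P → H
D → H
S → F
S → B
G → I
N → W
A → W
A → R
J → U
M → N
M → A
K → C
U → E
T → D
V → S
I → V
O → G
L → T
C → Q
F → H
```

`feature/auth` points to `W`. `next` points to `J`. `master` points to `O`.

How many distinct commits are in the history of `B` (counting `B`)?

16

Walking parent pointers from B: reachable set = {A, B, C, D, E, H, J, K, M, N, P, Q, R, T, U, W}.
That is 16 commits.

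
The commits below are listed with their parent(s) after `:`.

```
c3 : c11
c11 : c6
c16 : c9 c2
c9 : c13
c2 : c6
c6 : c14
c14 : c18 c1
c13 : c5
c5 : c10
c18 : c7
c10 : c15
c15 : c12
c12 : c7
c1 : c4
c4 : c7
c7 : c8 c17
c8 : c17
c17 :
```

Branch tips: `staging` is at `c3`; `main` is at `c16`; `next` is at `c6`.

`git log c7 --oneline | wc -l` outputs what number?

Walking parent pointers from c7: reachable set = {c17, c7, c8}.
That is 3 commits.

3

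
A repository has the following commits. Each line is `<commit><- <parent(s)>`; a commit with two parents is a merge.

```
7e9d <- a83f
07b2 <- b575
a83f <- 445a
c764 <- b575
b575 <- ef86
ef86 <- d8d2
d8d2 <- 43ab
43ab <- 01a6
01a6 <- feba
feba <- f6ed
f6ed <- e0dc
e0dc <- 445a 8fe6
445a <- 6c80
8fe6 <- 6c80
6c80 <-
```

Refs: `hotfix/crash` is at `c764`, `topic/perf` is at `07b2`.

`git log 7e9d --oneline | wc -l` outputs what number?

Walking parent pointers from 7e9d: reachable set = {445a, 6c80, 7e9d, a83f}.
That is 4 commits.

4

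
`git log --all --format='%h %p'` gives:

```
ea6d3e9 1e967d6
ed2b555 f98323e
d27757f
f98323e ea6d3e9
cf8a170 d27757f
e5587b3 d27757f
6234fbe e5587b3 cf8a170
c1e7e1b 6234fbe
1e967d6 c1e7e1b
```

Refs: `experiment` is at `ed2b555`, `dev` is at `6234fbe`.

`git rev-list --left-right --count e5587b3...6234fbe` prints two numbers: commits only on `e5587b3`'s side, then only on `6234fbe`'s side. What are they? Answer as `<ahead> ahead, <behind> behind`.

0 ahead, 2 behind

Reachable from e5587b3: {d27757f, e5587b3}.
Reachable from 6234fbe: {6234fbe, cf8a170, d27757f, e5587b3}.
Only in e5587b3's history (ahead): {} — 0.
Only in 6234fbe's history (behind): {6234fbe, cf8a170} — 2.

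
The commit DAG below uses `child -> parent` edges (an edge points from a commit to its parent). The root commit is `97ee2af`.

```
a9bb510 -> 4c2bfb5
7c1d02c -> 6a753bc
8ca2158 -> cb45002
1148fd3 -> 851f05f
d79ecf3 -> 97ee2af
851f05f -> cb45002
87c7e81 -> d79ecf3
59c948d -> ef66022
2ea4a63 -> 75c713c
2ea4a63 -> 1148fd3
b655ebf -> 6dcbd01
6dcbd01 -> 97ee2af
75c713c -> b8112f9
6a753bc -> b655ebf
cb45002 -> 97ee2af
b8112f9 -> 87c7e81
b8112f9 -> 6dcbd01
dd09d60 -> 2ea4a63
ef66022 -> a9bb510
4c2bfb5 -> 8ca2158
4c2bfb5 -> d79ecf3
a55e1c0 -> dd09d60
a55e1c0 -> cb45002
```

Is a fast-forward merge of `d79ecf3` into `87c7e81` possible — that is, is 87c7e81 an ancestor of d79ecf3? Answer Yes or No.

No

A fast-forward from 87c7e81 to d79ecf3 is possible iff 87c7e81 is an ancestor of d79ecf3.
Ancestors of d79ecf3: {97ee2af, d79ecf3}.
87c7e81 is not among them, so fast-forward is not possible.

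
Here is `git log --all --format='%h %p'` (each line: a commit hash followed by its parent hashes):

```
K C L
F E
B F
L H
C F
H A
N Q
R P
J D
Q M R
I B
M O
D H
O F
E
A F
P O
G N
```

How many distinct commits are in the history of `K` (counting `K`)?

Walking parent pointers from K: reachable set = {A, C, E, F, H, K, L}.
That is 7 commits.

7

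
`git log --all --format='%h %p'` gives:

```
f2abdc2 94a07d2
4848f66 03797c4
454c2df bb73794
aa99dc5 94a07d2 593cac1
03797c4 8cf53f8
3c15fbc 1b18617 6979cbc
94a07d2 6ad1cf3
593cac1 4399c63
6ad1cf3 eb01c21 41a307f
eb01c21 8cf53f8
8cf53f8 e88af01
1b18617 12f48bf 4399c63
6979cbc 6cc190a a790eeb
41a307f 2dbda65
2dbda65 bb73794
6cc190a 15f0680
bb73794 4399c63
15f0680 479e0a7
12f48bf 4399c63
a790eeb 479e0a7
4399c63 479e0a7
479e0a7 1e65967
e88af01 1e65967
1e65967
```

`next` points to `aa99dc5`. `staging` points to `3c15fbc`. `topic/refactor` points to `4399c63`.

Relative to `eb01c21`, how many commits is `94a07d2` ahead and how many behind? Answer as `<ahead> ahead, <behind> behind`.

Reachable from 94a07d2: {1e65967, 2dbda65, 41a307f, 4399c63, 479e0a7, 6ad1cf3, 8cf53f8, 94a07d2, bb73794, e88af01, eb01c21}.
Reachable from eb01c21: {1e65967, 8cf53f8, e88af01, eb01c21}.
Only in 94a07d2's history (ahead): {2dbda65, 41a307f, 4399c63, 479e0a7, 6ad1cf3, 94a07d2, bb73794} — 7.
Only in eb01c21's history (behind): {} — 0.

7 ahead, 0 behind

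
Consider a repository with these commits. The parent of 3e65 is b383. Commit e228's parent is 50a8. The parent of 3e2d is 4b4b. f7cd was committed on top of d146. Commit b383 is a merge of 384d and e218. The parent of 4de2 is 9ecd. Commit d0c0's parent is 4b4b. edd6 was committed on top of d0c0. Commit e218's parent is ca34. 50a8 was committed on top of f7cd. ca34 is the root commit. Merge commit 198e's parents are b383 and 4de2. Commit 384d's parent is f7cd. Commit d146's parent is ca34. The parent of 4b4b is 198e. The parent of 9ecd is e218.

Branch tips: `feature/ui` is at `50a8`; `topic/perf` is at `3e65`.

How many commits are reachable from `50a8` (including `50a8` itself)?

4

Walking parent pointers from 50a8: reachable set = {50a8, ca34, d146, f7cd}.
That is 4 commits.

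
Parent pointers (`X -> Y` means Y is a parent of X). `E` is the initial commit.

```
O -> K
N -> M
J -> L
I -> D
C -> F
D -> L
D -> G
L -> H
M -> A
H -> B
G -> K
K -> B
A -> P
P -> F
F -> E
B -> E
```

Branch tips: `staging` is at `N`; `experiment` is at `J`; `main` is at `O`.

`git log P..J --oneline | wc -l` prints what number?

Reachable from J: {B, E, H, J, L}.
Reachable from P: {E, F, P}.
In J's history but not P's: {B, H, J, L} — 4 commits.

4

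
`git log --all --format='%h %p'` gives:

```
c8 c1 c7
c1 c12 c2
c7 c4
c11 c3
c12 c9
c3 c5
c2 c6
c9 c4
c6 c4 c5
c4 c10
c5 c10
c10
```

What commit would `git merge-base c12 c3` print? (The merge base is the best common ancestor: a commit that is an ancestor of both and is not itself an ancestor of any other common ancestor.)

c10

Ancestors of c12: {c10, c12, c4, c9}.
Ancestors of c3: {c10, c3, c5}.
Common ancestors: {c10}.
The only common ancestor is c10, so it is the merge base.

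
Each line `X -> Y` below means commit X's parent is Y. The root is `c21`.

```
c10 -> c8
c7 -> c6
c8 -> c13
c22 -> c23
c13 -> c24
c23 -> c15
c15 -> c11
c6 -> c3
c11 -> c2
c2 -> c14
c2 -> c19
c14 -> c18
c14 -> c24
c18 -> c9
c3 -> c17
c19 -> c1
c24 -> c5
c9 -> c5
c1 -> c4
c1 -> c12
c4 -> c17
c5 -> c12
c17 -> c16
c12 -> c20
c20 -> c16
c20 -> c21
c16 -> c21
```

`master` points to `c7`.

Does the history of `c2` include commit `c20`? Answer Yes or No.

Yes

Ancestors of c2 (commits reachable by following parents): {c1, c12, c14, c16, c17, c18, c19, c2, c20, c21, c24, c4, c5, c9}.
c20 is in that set, so it is an ancestor of c2.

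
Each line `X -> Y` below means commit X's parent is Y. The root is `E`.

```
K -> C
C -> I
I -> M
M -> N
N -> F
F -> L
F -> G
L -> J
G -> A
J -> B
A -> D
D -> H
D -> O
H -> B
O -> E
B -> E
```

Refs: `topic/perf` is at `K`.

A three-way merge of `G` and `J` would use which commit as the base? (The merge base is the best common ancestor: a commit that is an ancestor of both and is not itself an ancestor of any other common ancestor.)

B

Ancestors of G: {A, B, D, E, G, H, O}.
Ancestors of J: {B, E, J}.
Common ancestors: {B, E}.
Among these, B is not an ancestor of any other common ancestor — it is the merge base.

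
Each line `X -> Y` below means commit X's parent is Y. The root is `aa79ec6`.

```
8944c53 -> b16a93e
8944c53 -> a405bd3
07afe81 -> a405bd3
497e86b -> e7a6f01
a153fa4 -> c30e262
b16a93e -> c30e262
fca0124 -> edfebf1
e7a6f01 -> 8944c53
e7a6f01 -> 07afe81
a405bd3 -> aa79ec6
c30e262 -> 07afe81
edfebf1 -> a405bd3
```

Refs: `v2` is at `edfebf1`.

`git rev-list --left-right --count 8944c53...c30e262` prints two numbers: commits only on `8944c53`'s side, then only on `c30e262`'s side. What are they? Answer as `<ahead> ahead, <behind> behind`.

2 ahead, 0 behind

Reachable from 8944c53: {07afe81, 8944c53, a405bd3, aa79ec6, b16a93e, c30e262}.
Reachable from c30e262: {07afe81, a405bd3, aa79ec6, c30e262}.
Only in 8944c53's history (ahead): {8944c53, b16a93e} — 2.
Only in c30e262's history (behind): {} — 0.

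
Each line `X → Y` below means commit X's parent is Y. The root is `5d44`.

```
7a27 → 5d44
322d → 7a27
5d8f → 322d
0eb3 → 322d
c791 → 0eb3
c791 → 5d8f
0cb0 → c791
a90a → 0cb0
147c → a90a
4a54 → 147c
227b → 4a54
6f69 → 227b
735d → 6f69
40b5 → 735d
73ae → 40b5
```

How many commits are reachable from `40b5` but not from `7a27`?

12

Reachable from 40b5: {0cb0, 0eb3, 147c, 227b, 322d, 40b5, 4a54, 5d44, 5d8f, 6f69, 735d, 7a27, a90a, c791}.
Reachable from 7a27: {5d44, 7a27}.
In 40b5's history but not 7a27's: {0cb0, 0eb3, 147c, 227b, 322d, 40b5, 4a54, 5d8f, 6f69, 735d, a90a, c791} — 12 commits.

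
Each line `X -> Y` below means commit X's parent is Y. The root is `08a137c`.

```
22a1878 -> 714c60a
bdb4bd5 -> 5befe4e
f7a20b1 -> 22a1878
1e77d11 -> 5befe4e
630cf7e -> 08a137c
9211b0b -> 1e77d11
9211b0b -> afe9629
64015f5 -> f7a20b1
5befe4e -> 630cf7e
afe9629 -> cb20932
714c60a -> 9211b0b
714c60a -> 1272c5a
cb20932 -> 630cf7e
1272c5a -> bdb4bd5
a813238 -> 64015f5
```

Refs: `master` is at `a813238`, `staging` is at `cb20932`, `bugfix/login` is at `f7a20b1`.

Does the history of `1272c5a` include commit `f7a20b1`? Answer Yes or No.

No

Ancestors of 1272c5a: {08a137c, 1272c5a, 5befe4e, 630cf7e, bdb4bd5}.
f7a20b1 is not in that set, so it is not an ancestor of 1272c5a.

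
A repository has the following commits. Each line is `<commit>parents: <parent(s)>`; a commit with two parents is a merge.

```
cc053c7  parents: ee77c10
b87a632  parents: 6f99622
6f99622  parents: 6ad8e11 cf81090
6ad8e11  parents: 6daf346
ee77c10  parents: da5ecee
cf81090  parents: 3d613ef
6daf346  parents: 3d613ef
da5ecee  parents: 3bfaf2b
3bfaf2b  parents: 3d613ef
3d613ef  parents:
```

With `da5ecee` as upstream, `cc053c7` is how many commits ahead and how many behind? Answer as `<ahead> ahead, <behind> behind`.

2 ahead, 0 behind

Reachable from cc053c7: {3bfaf2b, 3d613ef, cc053c7, da5ecee, ee77c10}.
Reachable from da5ecee: {3bfaf2b, 3d613ef, da5ecee}.
Only in cc053c7's history (ahead): {cc053c7, ee77c10} — 2.
Only in da5ecee's history (behind): {} — 0.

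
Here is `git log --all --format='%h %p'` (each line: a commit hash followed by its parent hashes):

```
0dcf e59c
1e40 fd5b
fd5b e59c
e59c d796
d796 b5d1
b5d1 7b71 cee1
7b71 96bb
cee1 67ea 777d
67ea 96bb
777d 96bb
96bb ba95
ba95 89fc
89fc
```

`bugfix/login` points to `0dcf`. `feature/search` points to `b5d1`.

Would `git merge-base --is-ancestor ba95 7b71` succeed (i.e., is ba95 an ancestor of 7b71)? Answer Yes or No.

Ancestors of 7b71 (commits reachable by following parents): {7b71, 89fc, 96bb, ba95}.
ba95 is in that set, so it is an ancestor of 7b71.

Yes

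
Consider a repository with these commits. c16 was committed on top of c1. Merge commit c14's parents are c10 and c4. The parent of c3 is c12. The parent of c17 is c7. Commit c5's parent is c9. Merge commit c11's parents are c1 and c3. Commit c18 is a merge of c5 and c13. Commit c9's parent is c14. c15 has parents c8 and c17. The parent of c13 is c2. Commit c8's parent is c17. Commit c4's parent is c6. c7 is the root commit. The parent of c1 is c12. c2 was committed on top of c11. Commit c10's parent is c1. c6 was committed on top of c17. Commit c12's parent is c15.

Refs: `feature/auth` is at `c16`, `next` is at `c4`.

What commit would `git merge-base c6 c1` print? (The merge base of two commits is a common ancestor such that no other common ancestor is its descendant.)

c17

Ancestors of c6: {c17, c6, c7}.
Ancestors of c1: {c1, c12, c15, c17, c7, c8}.
Common ancestors: {c17, c7}.
Among these, c17 is not an ancestor of any other common ancestor — it is the merge base.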